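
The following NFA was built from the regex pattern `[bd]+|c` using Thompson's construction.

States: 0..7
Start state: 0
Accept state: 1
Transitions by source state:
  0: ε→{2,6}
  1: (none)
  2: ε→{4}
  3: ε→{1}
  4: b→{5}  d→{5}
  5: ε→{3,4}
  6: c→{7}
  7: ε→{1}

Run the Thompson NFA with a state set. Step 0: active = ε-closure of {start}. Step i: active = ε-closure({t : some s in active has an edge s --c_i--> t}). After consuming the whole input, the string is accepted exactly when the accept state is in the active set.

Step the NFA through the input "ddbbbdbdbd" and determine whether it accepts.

start: ε-closure({0}) = {0,2,4,6}
'd' @ 1: {1,3,4,5}  ✓accept
'd' @ 2: {1,3,4,5}  ✓accept
'b' @ 3: {1,3,4,5}  ✓accept
'b' @ 4: {1,3,4,5}  ✓accept
'b' @ 5: {1,3,4,5}  ✓accept
'd' @ 6: {1,3,4,5}  ✓accept
'b' @ 7: {1,3,4,5}  ✓accept
'd' @ 8: {1,3,4,5}  ✓accept
'b' @ 9: {1,3,4,5}  ✓accept
'd' @ 10: {1,3,4,5}  ✓accept
after full input: {1,3,4,5}  (accept=1 in)

Answer: ACCEPT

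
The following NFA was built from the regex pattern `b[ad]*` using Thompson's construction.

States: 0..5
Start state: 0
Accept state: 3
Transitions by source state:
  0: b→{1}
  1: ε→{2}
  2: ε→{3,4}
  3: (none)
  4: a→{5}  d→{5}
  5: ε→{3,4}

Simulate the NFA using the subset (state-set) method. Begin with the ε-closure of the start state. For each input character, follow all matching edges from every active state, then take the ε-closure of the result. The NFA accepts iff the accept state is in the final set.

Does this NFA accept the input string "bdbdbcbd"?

Answer: REJECT

Trace:
initial (ε-close {0}): {0}
'b' @ 1: {1,2,3,4}  ✓accept
'd' @ 2: {3,4,5}  ✓accept
'b' @ 3: {}  — dead — no transitions
rest 'dbcbd' ignored (set empty)
final: {}; accept 3 not in set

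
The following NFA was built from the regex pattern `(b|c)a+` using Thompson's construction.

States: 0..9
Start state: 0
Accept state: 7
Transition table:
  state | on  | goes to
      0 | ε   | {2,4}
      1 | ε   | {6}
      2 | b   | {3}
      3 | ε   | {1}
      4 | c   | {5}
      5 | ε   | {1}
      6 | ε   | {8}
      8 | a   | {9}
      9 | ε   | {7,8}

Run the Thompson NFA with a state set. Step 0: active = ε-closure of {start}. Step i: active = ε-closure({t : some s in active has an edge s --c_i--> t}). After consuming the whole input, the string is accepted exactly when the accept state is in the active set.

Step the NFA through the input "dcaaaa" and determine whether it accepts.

S₀ = ε-closure({0}) = {0,2,4}
'd' @ 1: {}  — no active states
rest 'caaaa' ignored (set empty)
final: {}; accept 7 not in set

Answer: REJECT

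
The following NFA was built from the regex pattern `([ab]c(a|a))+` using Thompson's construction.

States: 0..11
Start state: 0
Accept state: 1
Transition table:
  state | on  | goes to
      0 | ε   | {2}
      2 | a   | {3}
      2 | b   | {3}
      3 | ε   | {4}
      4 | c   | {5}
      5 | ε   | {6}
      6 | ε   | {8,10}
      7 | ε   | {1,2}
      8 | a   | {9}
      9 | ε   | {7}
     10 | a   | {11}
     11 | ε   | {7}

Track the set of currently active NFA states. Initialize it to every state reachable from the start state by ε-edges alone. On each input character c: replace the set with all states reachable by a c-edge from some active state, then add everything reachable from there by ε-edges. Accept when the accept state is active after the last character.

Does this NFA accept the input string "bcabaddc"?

Answer: REJECT

Derivation:
initial (ε-close {0}): {0,2}
'b' @ 1: {3,4}
'c' @ 2: {5,6,8,10}
'a' @ 3: {1,2,7,9,11}  [accepting]
'b' @ 4: {3,4}
'a' @ 5: {}  — no active states
rest 'ddc' ignored (set empty)
after full input: {}  (accept=1 not in)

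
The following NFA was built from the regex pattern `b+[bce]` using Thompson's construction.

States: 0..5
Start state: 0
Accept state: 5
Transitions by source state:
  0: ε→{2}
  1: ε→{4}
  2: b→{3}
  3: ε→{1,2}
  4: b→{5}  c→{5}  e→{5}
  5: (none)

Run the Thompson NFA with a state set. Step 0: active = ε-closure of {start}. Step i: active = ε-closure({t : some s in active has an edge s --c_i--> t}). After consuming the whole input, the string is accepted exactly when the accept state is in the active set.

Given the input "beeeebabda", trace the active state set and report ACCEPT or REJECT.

Answer: REJECT

Trace:
initial (ε-close {0}): {0,2}
'b' @ 1: {1,2,3,4}
'e' @ 2: {5}  (accept∈set)
'e' @ 3: {}  — state set empty
rest 'eebabda' ignored (set empty)
after full input: {}  (accept=5 not in)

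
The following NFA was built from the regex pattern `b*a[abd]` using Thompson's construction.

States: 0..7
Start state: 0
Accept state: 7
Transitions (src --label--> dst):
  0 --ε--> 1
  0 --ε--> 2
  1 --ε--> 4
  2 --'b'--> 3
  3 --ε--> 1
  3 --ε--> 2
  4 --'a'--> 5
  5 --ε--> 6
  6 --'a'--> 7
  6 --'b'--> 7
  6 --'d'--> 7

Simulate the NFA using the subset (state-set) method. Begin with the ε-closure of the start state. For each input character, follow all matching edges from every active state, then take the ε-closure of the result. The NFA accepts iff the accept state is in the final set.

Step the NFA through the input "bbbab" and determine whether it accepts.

start: ε-closure({0}) = {0,1,2,4}
'b' @ 1: {1,2,3,4}
'b' @ 2: {1,2,3,4}
'b' @ 3: {1,2,3,4}
'a' @ 4: {5,6}
'b' @ 5: {7}  [accepting]
after full input: {7}  (accept=7 in)

Answer: ACCEPT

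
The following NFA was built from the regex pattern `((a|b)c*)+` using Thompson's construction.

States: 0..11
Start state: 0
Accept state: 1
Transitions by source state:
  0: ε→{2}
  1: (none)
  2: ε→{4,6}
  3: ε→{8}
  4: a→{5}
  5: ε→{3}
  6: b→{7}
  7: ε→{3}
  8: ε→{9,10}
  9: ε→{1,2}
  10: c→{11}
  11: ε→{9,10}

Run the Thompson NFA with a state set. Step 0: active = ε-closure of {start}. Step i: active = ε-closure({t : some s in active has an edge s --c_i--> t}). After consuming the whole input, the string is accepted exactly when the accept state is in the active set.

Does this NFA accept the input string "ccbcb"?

Answer: REJECT

Derivation:
start: ε-closure({0}) = {0,2,4,6}
'c' @ 1: {}  — no active states
rest 'cbcb' ignored (set empty)
final: {}; accept 1 not in set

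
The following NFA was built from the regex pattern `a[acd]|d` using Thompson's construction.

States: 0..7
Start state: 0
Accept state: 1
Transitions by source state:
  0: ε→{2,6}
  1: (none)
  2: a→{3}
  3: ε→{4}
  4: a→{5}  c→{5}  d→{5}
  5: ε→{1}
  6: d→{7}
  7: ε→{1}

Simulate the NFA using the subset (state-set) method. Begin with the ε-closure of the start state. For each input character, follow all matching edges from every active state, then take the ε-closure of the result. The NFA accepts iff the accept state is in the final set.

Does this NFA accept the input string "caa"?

Answer: REJECT

Trace:
initial (ε-close {0}): {0,2,6}
'c' @ 1: {}  — dead — no transitions
rest 'aa' ignored (set empty)
end set {} — state 1 not in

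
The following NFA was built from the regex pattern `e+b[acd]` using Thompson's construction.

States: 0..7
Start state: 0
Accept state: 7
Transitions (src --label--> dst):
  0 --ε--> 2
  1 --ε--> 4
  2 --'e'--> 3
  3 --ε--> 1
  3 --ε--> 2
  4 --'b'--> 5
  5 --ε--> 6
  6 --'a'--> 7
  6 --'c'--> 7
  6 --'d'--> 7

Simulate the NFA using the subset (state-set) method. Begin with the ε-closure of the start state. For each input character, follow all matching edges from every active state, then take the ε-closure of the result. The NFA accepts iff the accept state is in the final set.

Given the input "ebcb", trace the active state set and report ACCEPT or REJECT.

start: ε-closure({0}) = {0,2}
'e' @ 1: {1,2,3,4}
'b' @ 2: {5,6}
'c' @ 3: {7}  [accepting]
'b' @ 4: {}  — state set empty
after full input: {}  (accept=7 not in)

Answer: REJECT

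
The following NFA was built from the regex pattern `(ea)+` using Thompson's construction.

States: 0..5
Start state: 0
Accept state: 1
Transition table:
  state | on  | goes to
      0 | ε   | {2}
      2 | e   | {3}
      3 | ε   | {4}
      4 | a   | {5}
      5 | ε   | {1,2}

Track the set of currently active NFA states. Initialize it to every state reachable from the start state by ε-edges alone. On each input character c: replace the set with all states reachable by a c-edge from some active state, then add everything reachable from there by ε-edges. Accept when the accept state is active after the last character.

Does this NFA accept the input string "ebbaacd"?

Answer: REJECT

Trace:
start: ε-closure({0}) = {0,2}
'e' @ 1: {3,4}
'b' @ 2: {}  — state set empty
rest 'baacd' ignored (set empty)
final: {}; accept 1 not in set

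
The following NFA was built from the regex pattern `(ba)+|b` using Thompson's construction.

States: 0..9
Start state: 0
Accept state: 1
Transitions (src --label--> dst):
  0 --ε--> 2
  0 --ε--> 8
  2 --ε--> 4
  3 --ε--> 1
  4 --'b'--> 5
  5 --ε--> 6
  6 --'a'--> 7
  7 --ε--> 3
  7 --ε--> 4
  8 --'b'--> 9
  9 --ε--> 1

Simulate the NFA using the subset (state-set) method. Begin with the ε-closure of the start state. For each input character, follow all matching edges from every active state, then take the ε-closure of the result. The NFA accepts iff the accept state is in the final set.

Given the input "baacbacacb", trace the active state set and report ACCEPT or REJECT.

Answer: REJECT

Derivation:
initial (ε-close {0}): {0,2,4,8}
'b' @ 1: {1,5,6,9}  [accepting]
'a' @ 2: {1,3,4,7}  [accepting]
'a' @ 3: {}  — dead — no transitions
rest 'cbacacb' ignored (set empty)
end set {} — state 1 not in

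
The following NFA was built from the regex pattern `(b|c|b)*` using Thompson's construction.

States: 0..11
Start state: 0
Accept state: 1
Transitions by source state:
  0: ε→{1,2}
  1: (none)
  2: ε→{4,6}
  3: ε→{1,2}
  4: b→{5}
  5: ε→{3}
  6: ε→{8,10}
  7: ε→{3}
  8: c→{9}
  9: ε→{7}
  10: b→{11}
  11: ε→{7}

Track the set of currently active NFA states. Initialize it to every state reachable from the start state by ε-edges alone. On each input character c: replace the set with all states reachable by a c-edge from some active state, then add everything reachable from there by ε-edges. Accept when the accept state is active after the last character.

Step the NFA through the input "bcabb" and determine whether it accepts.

start: ε-closure({0}) = {0,1,2,4,6,8,10}
'b' @ 1: {1,2,3,4,5,6,7,8,10,11}  ✓accept
'c' @ 2: {1,2,3,4,6,7,8,9,10}  ✓accept
'a' @ 3: {}  — dead — no transitions
rest 'bb' ignored (set empty)
end set {} — state 1 not in

Answer: REJECT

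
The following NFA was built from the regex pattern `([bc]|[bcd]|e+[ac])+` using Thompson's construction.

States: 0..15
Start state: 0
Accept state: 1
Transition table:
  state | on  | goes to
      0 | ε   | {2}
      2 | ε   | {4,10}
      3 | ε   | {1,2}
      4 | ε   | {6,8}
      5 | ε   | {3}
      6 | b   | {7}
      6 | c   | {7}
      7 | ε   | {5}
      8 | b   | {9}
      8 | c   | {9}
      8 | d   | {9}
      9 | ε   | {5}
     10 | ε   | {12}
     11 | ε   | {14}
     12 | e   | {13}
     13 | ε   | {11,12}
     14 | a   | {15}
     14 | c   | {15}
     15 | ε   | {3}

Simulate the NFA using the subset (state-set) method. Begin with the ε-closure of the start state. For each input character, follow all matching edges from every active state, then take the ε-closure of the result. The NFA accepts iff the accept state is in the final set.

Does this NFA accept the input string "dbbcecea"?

S₀ = ε-closure({0}) = {0,2,4,6,8,10,12}
'd' @ 1: {1,2,3,4,5,6,8,9,10,12}  ✓accept
'b' @ 2: {1,2,3,4,5,6,7,8,9,10,12}  ✓accept
'b' @ 3: {1,2,3,4,5,6,7,8,9,10,12}  ✓accept
'c' @ 4: {1,2,3,4,5,6,7,8,9,10,12}  ✓accept
'e' @ 5: {11,12,13,14}
'c' @ 6: {1,2,3,4,6,8,10,12,15}  ✓accept
'e' @ 7: {11,12,13,14}
'a' @ 8: {1,2,3,4,6,8,10,12,15}  ✓accept
after full input: {1,2,3,4,6,8,10,12,15}  (accept=1 in)

Answer: ACCEPT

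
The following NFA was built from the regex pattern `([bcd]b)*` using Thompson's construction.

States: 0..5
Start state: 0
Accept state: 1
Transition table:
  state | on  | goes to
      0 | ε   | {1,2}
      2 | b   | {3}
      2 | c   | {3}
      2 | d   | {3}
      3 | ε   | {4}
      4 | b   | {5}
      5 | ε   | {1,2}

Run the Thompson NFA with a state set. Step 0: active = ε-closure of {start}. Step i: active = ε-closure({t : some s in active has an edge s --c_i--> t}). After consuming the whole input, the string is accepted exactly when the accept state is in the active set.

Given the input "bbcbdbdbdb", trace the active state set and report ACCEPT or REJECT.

S₀ = ε-closure({0}) = {0,1,2}
'b' @ 1: {3,4}
'b' @ 2: {1,2,5}  (accept∈set)
'c' @ 3: {3,4}
'b' @ 4: {1,2,5}  (accept∈set)
'd' @ 5: {3,4}
'b' @ 6: {1,2,5}  (accept∈set)
'd' @ 7: {3,4}
'b' @ 8: {1,2,5}  (accept∈set)
'd' @ 9: {3,4}
'b' @ 10: {1,2,5}  (accept∈set)
after full input: {1,2,5}  (accept=1 in)

Answer: ACCEPT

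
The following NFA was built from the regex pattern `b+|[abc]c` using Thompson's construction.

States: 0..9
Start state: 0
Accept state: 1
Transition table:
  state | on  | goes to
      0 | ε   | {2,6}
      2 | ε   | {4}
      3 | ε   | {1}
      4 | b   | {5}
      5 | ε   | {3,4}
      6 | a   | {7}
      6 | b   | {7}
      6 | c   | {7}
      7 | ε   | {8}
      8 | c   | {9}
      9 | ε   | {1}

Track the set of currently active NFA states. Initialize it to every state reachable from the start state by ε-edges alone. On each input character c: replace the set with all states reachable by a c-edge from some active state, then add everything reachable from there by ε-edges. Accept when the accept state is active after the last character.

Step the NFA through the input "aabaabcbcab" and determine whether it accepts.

Answer: REJECT

Derivation:
start: ε-closure({0}) = {0,2,4,6}
'a' @ 1: {7,8}
'a' @ 2: {}  — no active states
rest 'baabcbcab' ignored (set empty)
after full input: {}  (accept=1 not in)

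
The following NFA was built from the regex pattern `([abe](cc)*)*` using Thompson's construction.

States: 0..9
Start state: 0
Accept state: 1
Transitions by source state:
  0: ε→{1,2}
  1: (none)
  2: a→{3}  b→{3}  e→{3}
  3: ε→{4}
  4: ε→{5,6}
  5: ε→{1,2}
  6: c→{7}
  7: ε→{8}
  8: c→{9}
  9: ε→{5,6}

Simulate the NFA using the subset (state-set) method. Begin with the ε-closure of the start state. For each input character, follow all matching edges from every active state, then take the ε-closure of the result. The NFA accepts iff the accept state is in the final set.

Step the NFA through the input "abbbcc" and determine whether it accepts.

Answer: ACCEPT

Derivation:
start: ε-closure({0}) = {0,1,2}
'a' @ 1: {1,2,3,4,5,6}  [accepting]
'b' @ 2: {1,2,3,4,5,6}  [accepting]
'b' @ 3: {1,2,3,4,5,6}  [accepting]
'b' @ 4: {1,2,3,4,5,6}  [accepting]
'c' @ 5: {7,8}
'c' @ 6: {1,2,5,6,9}  [accepting]
after full input: {1,2,5,6,9}  (accept=1 in)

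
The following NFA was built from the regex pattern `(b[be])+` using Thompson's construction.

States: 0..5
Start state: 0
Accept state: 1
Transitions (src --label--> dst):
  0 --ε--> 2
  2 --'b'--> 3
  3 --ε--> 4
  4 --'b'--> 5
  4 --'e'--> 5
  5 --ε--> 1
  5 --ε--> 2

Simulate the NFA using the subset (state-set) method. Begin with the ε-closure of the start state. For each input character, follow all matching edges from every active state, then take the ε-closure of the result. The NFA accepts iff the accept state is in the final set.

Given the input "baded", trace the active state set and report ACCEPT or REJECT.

S₀ = ε-closure({0}) = {0,2}
'b' @ 1: {3,4}
'a' @ 2: {}  — no active states
rest 'ded' ignored (set empty)
after full input: {}  (accept=1 not in)

Answer: REJECT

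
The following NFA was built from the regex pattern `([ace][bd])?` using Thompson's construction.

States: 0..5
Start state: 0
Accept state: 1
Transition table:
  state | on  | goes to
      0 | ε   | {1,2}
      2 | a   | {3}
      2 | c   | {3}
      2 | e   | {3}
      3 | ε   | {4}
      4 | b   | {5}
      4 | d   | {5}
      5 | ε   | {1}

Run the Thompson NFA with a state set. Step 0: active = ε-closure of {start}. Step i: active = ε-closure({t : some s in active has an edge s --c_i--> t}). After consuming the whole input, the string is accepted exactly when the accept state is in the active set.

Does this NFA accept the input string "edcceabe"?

start: ε-closure({0}) = {0,1,2}
'e' @ 1: {3,4}
'd' @ 2: {1,5}  (accept∈set)
'c' @ 3: {}  — dead — no transitions
rest 'ceabe' ignored (set empty)
after full input: {}  (accept=1 not in)

Answer: REJECT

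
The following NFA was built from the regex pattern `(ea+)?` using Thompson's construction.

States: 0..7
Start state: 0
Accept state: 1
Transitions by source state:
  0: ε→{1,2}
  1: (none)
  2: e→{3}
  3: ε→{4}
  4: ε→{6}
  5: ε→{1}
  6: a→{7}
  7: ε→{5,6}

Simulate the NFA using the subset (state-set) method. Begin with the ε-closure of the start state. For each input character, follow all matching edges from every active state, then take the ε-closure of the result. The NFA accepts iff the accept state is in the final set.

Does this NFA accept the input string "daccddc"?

Answer: REJECT

Steps:
start: ε-closure({0}) = {0,1,2}
'd' @ 1: {}  — no active states
rest 'accddc' ignored (set empty)
after full input: {}  (accept=1 not in)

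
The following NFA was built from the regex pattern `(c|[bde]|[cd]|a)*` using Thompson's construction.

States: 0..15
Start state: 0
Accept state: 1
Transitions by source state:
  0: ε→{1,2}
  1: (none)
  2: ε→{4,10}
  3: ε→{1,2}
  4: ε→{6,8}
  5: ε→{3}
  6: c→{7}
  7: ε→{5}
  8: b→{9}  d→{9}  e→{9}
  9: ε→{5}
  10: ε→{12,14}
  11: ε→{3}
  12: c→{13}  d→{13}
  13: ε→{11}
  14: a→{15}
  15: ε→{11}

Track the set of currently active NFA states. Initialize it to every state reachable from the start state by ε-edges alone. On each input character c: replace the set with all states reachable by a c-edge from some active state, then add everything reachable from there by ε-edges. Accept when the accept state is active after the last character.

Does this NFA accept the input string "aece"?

Answer: ACCEPT

Derivation:
initial (ε-close {0}): {0,1,2,4,6,8,10,12,14}
'a' @ 1: {1,2,3,4,6,8,10,11,12,14,15}  [accepting]
'e' @ 2: {1,2,3,4,5,6,8,9,10,12,14}  [accepting]
'c' @ 3: {1,2,3,4,5,6,7,8,10,11,12,13,14}  [accepting]
'e' @ 4: {1,2,3,4,5,6,8,9,10,12,14}  [accepting]
after full input: {1,2,3,4,5,6,8,9,10,12,14}  (accept=1 in)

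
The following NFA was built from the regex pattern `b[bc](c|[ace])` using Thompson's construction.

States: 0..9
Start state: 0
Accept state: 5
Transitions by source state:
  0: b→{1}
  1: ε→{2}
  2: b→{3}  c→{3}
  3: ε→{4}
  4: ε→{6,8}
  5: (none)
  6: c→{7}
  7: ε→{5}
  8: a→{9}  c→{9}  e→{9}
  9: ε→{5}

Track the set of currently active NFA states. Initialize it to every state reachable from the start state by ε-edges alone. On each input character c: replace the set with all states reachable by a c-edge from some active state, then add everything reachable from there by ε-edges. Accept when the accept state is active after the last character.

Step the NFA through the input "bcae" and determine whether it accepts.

S₀ = ε-closure({0}) = {0}
'b' @ 1: {1,2}
'c' @ 2: {3,4,6,8}
'a' @ 3: {5,9}  ✓accept
'e' @ 4: {}  — no active states
after full input: {}  (accept=5 not in)

Answer: REJECT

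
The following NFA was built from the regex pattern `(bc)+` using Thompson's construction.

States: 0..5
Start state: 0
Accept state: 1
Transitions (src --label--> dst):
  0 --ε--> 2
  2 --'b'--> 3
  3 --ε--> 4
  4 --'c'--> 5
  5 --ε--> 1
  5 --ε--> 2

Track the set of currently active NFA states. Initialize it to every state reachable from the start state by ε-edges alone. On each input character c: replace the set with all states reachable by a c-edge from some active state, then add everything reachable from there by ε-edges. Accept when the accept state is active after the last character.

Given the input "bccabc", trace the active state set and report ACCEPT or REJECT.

start: ε-closure({0}) = {0,2}
'b' @ 1: {3,4}
'c' @ 2: {1,2,5}  (accept∈set)
'c' @ 3: {}  — no active states
rest 'abc' ignored (set empty)
end set {} — state 1 not in

Answer: REJECT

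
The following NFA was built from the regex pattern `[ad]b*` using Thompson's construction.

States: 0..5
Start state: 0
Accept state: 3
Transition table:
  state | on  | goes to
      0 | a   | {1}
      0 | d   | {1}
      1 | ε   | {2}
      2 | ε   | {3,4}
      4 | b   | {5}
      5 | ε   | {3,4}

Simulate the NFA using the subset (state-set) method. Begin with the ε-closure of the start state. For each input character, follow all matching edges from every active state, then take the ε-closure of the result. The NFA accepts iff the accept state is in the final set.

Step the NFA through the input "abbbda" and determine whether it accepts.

S₀ = ε-closure({0}) = {0}
'a' @ 1: {1,2,3,4}  (accept∈set)
'b' @ 2: {3,4,5}  (accept∈set)
'b' @ 3: {3,4,5}  (accept∈set)
'b' @ 4: {3,4,5}  (accept∈set)
'd' @ 5: {}  — dead — no transitions
rest 'a' ignored (set empty)
final: {}; accept 3 not in set

Answer: REJECT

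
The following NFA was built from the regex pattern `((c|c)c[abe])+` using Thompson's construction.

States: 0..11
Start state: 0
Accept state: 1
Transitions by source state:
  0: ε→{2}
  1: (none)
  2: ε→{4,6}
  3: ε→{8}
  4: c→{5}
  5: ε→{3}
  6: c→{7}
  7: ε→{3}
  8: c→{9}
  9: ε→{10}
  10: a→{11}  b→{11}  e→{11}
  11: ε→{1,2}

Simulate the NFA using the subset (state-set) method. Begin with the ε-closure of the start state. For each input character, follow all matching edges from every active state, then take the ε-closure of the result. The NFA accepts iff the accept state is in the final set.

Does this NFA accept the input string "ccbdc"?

start: ε-closure({0}) = {0,2,4,6}
'c' @ 1: {3,5,7,8}
'c' @ 2: {9,10}
'b' @ 3: {1,2,4,6,11}  ✓accept
'd' @ 4: {}  — dead — no transitions
rest 'c' ignored (set empty)
final: {}; accept 1 not in set

Answer: REJECT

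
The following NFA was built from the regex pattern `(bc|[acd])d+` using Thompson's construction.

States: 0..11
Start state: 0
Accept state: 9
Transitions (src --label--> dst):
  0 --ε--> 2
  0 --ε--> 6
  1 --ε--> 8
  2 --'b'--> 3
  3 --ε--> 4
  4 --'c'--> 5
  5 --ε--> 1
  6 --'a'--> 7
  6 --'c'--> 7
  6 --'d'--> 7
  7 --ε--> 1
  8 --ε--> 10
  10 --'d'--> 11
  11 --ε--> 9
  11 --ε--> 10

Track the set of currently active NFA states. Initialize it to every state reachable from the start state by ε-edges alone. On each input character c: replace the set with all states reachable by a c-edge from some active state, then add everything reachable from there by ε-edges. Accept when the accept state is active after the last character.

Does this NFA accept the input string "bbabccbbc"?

initial (ε-close {0}): {0,2,6}
'b' @ 1: {3,4}
'b' @ 2: {}  — no active states
rest 'abccbbc' ignored (set empty)
final: {}; accept 9 not in set

Answer: REJECT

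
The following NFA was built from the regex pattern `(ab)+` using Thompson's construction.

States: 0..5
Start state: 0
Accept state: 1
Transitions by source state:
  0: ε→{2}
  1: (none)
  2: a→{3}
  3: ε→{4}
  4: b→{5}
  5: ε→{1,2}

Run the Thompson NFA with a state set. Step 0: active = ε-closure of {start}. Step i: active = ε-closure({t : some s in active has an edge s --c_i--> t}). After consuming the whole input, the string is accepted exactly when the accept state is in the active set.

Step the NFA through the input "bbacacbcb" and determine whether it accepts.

Answer: REJECT

Steps:
start: ε-closure({0}) = {0,2}
'b' @ 1: {}  — no active states
rest 'bacacbcb' ignored (set empty)
final: {}; accept 1 not in set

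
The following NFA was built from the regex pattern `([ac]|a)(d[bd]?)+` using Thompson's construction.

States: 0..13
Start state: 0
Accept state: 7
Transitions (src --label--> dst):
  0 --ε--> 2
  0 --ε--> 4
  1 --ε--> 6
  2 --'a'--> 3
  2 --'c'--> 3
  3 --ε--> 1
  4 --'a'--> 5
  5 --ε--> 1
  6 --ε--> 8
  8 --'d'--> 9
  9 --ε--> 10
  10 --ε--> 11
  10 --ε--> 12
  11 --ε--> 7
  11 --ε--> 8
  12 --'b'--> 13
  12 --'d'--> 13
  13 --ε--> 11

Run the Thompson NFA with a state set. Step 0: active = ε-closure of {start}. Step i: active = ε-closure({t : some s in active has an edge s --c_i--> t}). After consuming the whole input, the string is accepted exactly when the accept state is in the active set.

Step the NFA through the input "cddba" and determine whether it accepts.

start: ε-closure({0}) = {0,2,4}
'c' @ 1: {1,3,6,8}
'd' @ 2: {7,8,9,10,11,12}  ✓accept
'd' @ 3: {7,8,9,10,11,12,13}  ✓accept
'b' @ 4: {7,8,11,13}  ✓accept
'a' @ 5: {}  — state set empty
after full input: {}  (accept=7 not in)

Answer: REJECT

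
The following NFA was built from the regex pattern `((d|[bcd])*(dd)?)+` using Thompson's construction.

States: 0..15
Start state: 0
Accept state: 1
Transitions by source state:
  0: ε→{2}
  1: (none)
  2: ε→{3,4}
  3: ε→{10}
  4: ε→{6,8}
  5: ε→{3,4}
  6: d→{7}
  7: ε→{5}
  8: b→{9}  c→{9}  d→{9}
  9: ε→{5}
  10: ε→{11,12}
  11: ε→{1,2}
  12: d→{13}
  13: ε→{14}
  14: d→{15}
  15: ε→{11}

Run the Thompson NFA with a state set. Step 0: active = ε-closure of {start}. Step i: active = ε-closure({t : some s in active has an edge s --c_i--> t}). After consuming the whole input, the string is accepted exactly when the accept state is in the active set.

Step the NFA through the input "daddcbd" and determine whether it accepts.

Answer: REJECT

Steps:
start: ε-closure({0}) = {0,1,2,3,4,6,8,10,11,12}
'd' @ 1: {1,2,3,4,5,6,7,8,9,10,11,12,13,14}  (accept∈set)
'a' @ 2: {}  — no active states
rest 'ddcbd' ignored (set empty)
end set {} — state 1 not in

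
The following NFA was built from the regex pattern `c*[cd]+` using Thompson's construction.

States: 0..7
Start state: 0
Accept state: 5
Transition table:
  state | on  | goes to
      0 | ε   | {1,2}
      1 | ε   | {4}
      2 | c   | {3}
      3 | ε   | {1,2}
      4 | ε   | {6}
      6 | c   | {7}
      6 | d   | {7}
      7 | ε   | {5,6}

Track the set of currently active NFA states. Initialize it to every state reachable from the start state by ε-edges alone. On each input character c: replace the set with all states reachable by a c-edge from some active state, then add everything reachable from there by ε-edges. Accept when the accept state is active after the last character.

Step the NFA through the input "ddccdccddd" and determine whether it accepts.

S₀ = ε-closure({0}) = {0,1,2,4,6}
'd' @ 1: {5,6,7}  (accept∈set)
'd' @ 2: {5,6,7}  (accept∈set)
'c' @ 3: {5,6,7}  (accept∈set)
'c' @ 4: {5,6,7}  (accept∈set)
'd' @ 5: {5,6,7}  (accept∈set)
'c' @ 6: {5,6,7}  (accept∈set)
'c' @ 7: {5,6,7}  (accept∈set)
'd' @ 8: {5,6,7}  (accept∈set)
'd' @ 9: {5,6,7}  (accept∈set)
'd' @ 10: {5,6,7}  (accept∈set)
end set {5,6,7} — state 5 in

Answer: ACCEPT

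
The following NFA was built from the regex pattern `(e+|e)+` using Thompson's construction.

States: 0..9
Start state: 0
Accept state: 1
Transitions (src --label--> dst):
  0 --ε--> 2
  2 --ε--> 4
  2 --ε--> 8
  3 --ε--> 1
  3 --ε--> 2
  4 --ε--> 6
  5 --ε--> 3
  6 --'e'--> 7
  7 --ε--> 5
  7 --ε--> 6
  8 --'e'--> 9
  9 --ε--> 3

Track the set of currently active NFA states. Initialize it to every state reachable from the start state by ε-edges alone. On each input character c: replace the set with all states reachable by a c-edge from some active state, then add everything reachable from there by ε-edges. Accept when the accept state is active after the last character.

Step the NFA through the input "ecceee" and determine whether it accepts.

initial (ε-close {0}): {0,2,4,6,8}
'e' @ 1: {1,2,3,4,5,6,7,8,9}  ✓accept
'c' @ 2: {}  — no active states
rest 'ceee' ignored (set empty)
final: {}; accept 1 not in set

Answer: REJECT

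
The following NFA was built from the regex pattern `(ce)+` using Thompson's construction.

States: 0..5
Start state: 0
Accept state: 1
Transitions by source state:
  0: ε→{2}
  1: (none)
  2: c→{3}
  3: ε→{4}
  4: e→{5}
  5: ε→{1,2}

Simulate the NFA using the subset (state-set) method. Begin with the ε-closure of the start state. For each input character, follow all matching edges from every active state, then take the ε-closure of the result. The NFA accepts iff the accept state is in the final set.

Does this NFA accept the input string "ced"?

S₀ = ε-closure({0}) = {0,2}
'c' @ 1: {3,4}
'e' @ 2: {1,2,5}  [accepting]
'd' @ 3: {}  — state set empty
end set {} — state 1 not in

Answer: REJECT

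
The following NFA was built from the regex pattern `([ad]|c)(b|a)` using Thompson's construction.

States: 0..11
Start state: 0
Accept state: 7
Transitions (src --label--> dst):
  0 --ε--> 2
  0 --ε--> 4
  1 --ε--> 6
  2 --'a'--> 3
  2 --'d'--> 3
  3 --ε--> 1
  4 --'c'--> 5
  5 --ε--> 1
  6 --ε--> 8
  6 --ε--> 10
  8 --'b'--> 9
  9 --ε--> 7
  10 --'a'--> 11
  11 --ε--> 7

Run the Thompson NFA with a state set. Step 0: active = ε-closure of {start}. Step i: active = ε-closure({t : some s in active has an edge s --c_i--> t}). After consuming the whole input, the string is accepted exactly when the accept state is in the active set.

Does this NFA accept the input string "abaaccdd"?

start: ε-closure({0}) = {0,2,4}
'a' @ 1: {1,3,6,8,10}
'b' @ 2: {7,9}  ✓accept
'a' @ 3: {}  — no active states
rest 'accdd' ignored (set empty)
after full input: {}  (accept=7 not in)

Answer: REJECT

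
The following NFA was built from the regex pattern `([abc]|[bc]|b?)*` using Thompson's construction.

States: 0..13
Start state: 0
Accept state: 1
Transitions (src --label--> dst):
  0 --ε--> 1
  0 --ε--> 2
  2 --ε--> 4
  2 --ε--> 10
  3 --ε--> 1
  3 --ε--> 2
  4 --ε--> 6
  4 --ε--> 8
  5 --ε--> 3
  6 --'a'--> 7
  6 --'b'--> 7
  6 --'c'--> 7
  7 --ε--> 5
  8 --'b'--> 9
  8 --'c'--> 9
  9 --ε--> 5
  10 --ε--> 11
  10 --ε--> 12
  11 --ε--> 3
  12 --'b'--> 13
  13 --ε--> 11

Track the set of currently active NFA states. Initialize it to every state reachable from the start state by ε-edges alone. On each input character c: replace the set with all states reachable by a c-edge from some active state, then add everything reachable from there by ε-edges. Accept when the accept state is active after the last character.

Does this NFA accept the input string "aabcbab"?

initial (ε-close {0}): {0,1,2,3,4,6,8,10,11,12}
'a' @ 1: {1,2,3,4,5,6,7,8,10,11,12}  ✓accept
'a' @ 2: {1,2,3,4,5,6,7,8,10,11,12}  ✓accept
'b' @ 3: {1,2,3,4,5,6,7,8,9,10,11,12,13}  ✓accept
'c' @ 4: {1,2,3,4,5,6,7,8,9,10,11,12}  ✓accept
'b' @ 5: {1,2,3,4,5,6,7,8,9,10,11,12,13}  ✓accept
'a' @ 6: {1,2,3,4,5,6,7,8,10,11,12}  ✓accept
'b' @ 7: {1,2,3,4,5,6,7,8,9,10,11,12,13}  ✓accept
after full input: {1,2,3,4,5,6,7,8,9,10,11,12,13}  (accept=1 in)

Answer: ACCEPT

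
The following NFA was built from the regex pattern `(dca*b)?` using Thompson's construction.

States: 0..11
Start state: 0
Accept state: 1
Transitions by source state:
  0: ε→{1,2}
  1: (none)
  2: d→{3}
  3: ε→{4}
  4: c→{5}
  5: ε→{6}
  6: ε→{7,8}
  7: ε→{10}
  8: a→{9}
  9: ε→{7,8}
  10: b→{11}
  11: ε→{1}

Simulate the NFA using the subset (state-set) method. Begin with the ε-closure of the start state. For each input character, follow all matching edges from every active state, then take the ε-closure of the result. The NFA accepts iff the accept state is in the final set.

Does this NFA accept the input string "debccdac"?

Answer: REJECT

Derivation:
initial (ε-close {0}): {0,1,2}
'd' @ 1: {3,4}
'e' @ 2: {}  — state set empty
rest 'bccdac' ignored (set empty)
after full input: {}  (accept=1 not in)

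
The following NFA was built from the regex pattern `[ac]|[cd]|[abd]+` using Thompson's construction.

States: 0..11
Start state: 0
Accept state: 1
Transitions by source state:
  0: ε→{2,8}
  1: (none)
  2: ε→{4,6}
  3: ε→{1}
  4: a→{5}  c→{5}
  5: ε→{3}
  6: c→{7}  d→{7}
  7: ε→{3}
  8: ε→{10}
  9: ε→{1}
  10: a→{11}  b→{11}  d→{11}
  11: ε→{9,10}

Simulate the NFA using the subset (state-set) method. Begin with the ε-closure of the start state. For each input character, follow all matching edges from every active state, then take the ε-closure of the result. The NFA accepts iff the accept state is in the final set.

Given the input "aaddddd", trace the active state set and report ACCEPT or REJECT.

Answer: ACCEPT

Derivation:
initial (ε-close {0}): {0,2,4,6,8,10}
'a' @ 1: {1,3,5,9,10,11}  ✓accept
'a' @ 2: {1,9,10,11}  ✓accept
'd' @ 3: {1,9,10,11}  ✓accept
'd' @ 4: {1,9,10,11}  ✓accept
'd' @ 5: {1,9,10,11}  ✓accept
'd' @ 6: {1,9,10,11}  ✓accept
'd' @ 7: {1,9,10,11}  ✓accept
after full input: {1,9,10,11}  (accept=1 in)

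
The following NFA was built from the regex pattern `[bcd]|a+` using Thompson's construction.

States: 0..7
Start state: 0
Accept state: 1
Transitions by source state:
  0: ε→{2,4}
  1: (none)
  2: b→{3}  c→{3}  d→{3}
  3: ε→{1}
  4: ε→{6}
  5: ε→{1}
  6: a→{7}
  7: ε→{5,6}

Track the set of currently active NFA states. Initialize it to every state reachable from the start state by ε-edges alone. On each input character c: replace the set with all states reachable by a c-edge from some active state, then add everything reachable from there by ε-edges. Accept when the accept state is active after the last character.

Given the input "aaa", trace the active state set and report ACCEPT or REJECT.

start: ε-closure({0}) = {0,2,4,6}
'a' @ 1: {1,5,6,7}  ✓accept
'a' @ 2: {1,5,6,7}  ✓accept
'a' @ 3: {1,5,6,7}  ✓accept
after full input: {1,5,6,7}  (accept=1 in)

Answer: ACCEPT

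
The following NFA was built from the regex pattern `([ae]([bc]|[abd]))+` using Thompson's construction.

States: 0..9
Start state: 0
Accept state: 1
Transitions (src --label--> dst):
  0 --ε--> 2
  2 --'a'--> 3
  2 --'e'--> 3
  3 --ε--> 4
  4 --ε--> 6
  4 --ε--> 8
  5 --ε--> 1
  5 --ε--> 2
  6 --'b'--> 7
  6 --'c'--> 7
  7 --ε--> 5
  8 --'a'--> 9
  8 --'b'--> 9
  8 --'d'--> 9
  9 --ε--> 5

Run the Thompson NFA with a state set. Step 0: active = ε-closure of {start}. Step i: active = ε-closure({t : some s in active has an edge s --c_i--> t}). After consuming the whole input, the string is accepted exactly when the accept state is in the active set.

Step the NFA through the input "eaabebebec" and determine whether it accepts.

S₀ = ε-closure({0}) = {0,2}
'e' @ 1: {3,4,6,8}
'a' @ 2: {1,2,5,9}  [accepting]
'a' @ 3: {3,4,6,8}
'b' @ 4: {1,2,5,7,9}  [accepting]
'e' @ 5: {3,4,6,8}
'b' @ 6: {1,2,5,7,9}  [accepting]
'e' @ 7: {3,4,6,8}
'b' @ 8: {1,2,5,7,9}  [accepting]
'e' @ 9: {3,4,6,8}
'c' @ 10: {1,2,5,7}  [accepting]
after full input: {1,2,5,7}  (accept=1 in)

Answer: ACCEPT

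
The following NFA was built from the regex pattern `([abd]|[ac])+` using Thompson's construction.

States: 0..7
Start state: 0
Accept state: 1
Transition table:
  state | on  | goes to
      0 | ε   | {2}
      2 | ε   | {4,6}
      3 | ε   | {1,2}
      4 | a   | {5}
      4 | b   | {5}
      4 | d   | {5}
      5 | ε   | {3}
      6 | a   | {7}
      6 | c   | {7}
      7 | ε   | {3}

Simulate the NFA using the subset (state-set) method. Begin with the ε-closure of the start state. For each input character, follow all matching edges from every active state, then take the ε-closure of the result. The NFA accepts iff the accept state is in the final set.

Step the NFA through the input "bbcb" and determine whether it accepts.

initial (ε-close {0}): {0,2,4,6}
'b' @ 1: {1,2,3,4,5,6}  [accepting]
'b' @ 2: {1,2,3,4,5,6}  [accepting]
'c' @ 3: {1,2,3,4,6,7}  [accepting]
'b' @ 4: {1,2,3,4,5,6}  [accepting]
end set {1,2,3,4,5,6} — state 1 in

Answer: ACCEPT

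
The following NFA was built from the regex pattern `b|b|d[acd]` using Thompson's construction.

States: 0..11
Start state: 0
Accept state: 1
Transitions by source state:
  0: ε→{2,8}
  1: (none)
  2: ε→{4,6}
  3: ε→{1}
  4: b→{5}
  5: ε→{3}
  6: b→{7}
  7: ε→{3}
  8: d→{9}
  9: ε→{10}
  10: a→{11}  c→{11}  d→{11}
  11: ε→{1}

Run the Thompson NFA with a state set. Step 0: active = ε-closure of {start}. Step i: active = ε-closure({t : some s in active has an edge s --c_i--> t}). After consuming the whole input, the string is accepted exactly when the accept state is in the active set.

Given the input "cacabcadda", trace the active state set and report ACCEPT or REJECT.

Answer: REJECT

Derivation:
start: ε-closure({0}) = {0,2,4,6,8}
'c' @ 1: {}  — no active states
rest 'acabcadda' ignored (set empty)
final: {}; accept 1 not in set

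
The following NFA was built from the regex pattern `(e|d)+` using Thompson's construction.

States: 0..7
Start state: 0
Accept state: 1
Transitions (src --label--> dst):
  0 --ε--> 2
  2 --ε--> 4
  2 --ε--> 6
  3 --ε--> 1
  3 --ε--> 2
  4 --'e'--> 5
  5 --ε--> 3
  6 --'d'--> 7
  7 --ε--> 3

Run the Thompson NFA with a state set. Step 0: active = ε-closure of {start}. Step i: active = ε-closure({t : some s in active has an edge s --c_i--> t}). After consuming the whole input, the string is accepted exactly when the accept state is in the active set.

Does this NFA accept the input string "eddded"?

S₀ = ε-closure({0}) = {0,2,4,6}
'e' @ 1: {1,2,3,4,5,6}  [accepting]
'd' @ 2: {1,2,3,4,6,7}  [accepting]
'd' @ 3: {1,2,3,4,6,7}  [accepting]
'd' @ 4: {1,2,3,4,6,7}  [accepting]
'e' @ 5: {1,2,3,4,5,6}  [accepting]
'd' @ 6: {1,2,3,4,6,7}  [accepting]
final: {1,2,3,4,6,7}; accept 1 in set

Answer: ACCEPT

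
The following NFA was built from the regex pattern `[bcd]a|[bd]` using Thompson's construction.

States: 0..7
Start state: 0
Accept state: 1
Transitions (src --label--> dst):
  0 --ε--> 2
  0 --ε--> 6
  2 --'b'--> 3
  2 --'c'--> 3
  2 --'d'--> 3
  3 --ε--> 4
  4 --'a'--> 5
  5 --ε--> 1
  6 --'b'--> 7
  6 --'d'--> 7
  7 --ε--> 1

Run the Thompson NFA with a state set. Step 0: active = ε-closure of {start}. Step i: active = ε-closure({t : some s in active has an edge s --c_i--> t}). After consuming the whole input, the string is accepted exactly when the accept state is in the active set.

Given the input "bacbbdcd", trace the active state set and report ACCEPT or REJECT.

start: ε-closure({0}) = {0,2,6}
'b' @ 1: {1,3,4,7}  (accept∈set)
'a' @ 2: {1,5}  (accept∈set)
'c' @ 3: {}  — dead — no transitions
rest 'bbdcd' ignored (set empty)
end set {} — state 1 not in

Answer: REJECT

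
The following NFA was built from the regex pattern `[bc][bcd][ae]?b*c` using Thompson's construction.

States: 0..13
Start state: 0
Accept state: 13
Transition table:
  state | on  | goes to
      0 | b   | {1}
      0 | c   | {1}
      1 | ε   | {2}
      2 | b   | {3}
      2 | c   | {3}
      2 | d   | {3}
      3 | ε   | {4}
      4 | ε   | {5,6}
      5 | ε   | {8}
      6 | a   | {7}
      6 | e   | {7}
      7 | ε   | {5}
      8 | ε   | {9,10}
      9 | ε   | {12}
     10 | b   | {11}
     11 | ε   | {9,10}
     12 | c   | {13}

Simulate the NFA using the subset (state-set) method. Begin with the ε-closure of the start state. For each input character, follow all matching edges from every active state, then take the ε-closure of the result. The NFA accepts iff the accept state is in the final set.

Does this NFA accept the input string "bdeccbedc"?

S₀ = ε-closure({0}) = {0}
'b' @ 1: {1,2}
'd' @ 2: {3,4,5,6,8,9,10,12}
'e' @ 3: {5,7,8,9,10,12}
'c' @ 4: {13}  (accept∈set)
'c' @ 5: {}  — dead — no transitions
rest 'bedc' ignored (set empty)
end set {} — state 13 not in

Answer: REJECT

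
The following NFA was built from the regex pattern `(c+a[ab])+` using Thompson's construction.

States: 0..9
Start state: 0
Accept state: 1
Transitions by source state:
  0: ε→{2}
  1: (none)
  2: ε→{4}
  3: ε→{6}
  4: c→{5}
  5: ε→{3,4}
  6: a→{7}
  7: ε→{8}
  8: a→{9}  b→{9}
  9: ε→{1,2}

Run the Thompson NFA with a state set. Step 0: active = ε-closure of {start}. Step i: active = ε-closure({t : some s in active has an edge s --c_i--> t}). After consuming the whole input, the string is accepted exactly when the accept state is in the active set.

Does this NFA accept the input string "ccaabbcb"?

S₀ = ε-closure({0}) = {0,2,4}
'c' @ 1: {3,4,5,6}
'c' @ 2: {3,4,5,6}
'a' @ 3: {7,8}
'a' @ 4: {1,2,4,9}  ✓accept
'b' @ 5: {}  — dead — no transitions
rest 'bcb' ignored (set empty)
final: {}; accept 1 not in set

Answer: REJECT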